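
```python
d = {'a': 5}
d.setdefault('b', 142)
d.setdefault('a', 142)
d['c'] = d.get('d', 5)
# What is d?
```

After line 1: d = {'a': 5}
After line 2 (setdefault adds 'b'=142): d = {'a': 5, 'b': 142}
After line 3 (setdefault 'a' no-op, already exists): d = {'a': 5, 'b': 142}
After line 4 (get('d', 5) returns default since 'd' not in d): d = {'a': 5, 'b': 142, 'c': 5}

{'a': 5, 'b': 142, 'c': 5}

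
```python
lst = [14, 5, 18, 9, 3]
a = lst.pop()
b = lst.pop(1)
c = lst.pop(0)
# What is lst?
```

After line 1: lst = [14, 5, 18, 9, 3]
After line 2 (pop() -> a = 3): lst = [14, 5, 18, 9]
After line 3 (pop(1) -> b = 5): lst = [14, 18, 9]
After line 4 (pop(0) -> c = 14): lst = [18, 9]

[18, 9]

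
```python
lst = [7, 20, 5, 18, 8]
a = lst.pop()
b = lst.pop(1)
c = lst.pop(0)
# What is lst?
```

After line 1: lst = [7, 20, 5, 18, 8]
After line 2 (pop() -> a = 8): lst = [7, 20, 5, 18]
After line 3 (pop(1) -> b = 20): lst = [7, 5, 18]
After line 4 (pop(0) -> c = 7): lst = [5, 18]

[5, 18]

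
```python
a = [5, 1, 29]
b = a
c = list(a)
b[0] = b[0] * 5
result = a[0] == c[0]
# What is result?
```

After line 1: a = [5, 1, 29]
After line 2 (b = a, alias): a = [5, 1, 29], b = [5, 1, 29]
After line 3 (c = list(a) is a copy, new object): c = [5, 1, 29]
After line 4 (b[0] = 5 * 5 = 25; mutates shared a/b): a = b = [25, 1, 29], c = [5, 1, 29]
After line 5 (a[0] = 25, c[0] = 5; result = False)

False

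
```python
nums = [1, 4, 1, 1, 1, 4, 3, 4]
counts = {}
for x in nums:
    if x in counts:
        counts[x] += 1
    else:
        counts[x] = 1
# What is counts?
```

Initial: counts = {}, nums = [1, 4, 1, 1, 1, 4, 3, 4]
See 1: counts = {1: 1}
See 4: counts = {1: 1, 4: 1}
See 1: counts = {1: 2, 4: 1}
See 1: counts = {1: 3, 4: 1}
See 1: counts = {1: 4, 4: 1}
See 4: counts = {1: 4, 4: 2}
See 3: counts = {1: 4, 4: 2, 3: 1}
See 4: counts = {1: 4, 4: 3, 3: 1}

{1: 4, 4: 3, 3: 1}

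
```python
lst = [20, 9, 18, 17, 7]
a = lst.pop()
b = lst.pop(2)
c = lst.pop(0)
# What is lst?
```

After line 1: lst = [20, 9, 18, 17, 7]
After line 2 (pop() -> a = 7): lst = [20, 9, 18, 17]
After line 3 (pop(2) -> b = 18): lst = [20, 9, 17]
After line 4 (pop(0) -> c = 20): lst = [9, 17]

[9, 17]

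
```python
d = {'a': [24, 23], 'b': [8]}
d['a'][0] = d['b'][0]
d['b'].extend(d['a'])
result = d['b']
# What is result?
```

After line 1: d = {'a': [24, 23], 'b': [8]}
After line 2 (a[0] = b[0] = 8): d = {'a': [8, 23], 'b': [8]}
After line 3 (b.extend(a) appends [8, 23]): d = {'a': [8, 23], 'b': [8, 8, 23]}
After line 4: result = d['b'] = [8, 8, 23]

[8, 8, 23]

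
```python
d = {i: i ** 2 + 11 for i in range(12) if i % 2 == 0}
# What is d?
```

{0: 11, 2: 15, 4: 27, 6: 47, 8: 75, 10: 111}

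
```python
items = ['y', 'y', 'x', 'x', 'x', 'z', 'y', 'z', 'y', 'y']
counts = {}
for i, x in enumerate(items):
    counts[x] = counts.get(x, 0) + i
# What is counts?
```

Initial: counts = {}, items = ['y', 'y', 'x', 'x', 'x', 'z', 'y', 'z', 'y', 'y']
i=0, x='y': counts = {'y': 0}
i=1, x='y': counts = {'y': 1}
i=2, x='x': counts = {'y': 1, 'x': 2}
i=3, x='x': counts = {'y': 1, 'x': 5}
i=4, x='x': counts = {'y': 1, 'x': 9}
i=5, x='z': counts = {'y': 1, 'x': 9, 'z': 5}
i=6, x='y': counts = {'y': 7, 'x': 9, 'z': 5}
i=7, x='z': counts = {'y': 7, 'x': 9, 'z': 12}
i=8, x='y': counts = {'y': 15, 'x': 9, 'z': 12}
i=9, x='y': counts = {'y': 24, 'x': 9, 'z': 12}

{'y': 24, 'x': 9, 'z': 12}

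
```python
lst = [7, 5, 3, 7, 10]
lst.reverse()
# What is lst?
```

[10, 7, 3, 5, 7]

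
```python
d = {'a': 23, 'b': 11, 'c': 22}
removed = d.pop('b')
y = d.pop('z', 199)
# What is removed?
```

After line 1: d = {'a': 23, 'b': 11, 'c': 22}
After line 2 (pop 'b' returns 11): d = {'a': 23, 'c': 22}, removed = 11
After line 3 (pop 'z' missing, returns default 199): d = {'a': 23, 'c': 22}, y = 199

11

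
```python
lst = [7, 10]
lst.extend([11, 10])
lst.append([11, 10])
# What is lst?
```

After line 1: lst = [7, 10]
After line 2 (extend unpacks [11, 10]): lst = [7, 10, 11, 10]
After line 3 (append adds [11, 10] as single element): lst = [7, 10, 11, 10, [11, 10]]

[7, 10, 11, 10, [11, 10]]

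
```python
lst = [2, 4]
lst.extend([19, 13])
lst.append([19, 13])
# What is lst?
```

After line 1: lst = [2, 4]
After line 2 (extend unpacks [19, 13]): lst = [2, 4, 19, 13]
After line 3 (append adds [19, 13] as single element): lst = [2, 4, 19, 13, [19, 13]]

[2, 4, 19, 13, [19, 13]]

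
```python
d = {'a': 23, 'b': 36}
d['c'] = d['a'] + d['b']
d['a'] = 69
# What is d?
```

After line 1: d = {'a': 23, 'b': 36}
After line 2 (d['c'] = 23 + 36): d = {'a': 23, 'b': 36, 'c': 59}
After line 3: d = {'a': 69, 'b': 36, 'c': 59}

{'a': 69, 'b': 36, 'c': 59}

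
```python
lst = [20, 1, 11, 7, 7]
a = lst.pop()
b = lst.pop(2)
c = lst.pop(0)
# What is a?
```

After line 1: lst = [20, 1, 11, 7, 7]
After line 2 (pop() -> a = 7): lst = [20, 1, 11, 7]
After line 3 (pop(2) -> b = 11): lst = [20, 1, 7]
After line 4 (pop(0) -> c = 20): lst = [1, 7]

7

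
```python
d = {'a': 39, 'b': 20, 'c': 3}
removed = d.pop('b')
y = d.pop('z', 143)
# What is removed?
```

After line 1: d = {'a': 39, 'b': 20, 'c': 3}
After line 2 (pop 'b' returns 20): d = {'a': 39, 'c': 3}, removed = 20
After line 3 (pop 'z' missing, returns default 143): d = {'a': 39, 'c': 3}, y = 143

20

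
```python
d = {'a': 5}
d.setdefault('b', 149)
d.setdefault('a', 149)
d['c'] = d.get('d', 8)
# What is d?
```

After line 1: d = {'a': 5}
After line 2 (setdefault adds 'b'=149): d = {'a': 5, 'b': 149}
After line 3 (setdefault 'a' no-op, already exists): d = {'a': 5, 'b': 149}
After line 4 (get('d', 8) returns default since 'd' not in d): d = {'a': 5, 'b': 149, 'c': 8}

{'a': 5, 'b': 149, 'c': 8}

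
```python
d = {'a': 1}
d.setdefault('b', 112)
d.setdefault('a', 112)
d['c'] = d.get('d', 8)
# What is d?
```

After line 1: d = {'a': 1}
After line 2 (setdefault adds 'b'=112): d = {'a': 1, 'b': 112}
After line 3 (setdefault 'a' no-op, already exists): d = {'a': 1, 'b': 112}
After line 4 (get('d', 8) returns default since 'd' not in d): d = {'a': 1, 'b': 112, 'c': 8}

{'a': 1, 'b': 112, 'c': 8}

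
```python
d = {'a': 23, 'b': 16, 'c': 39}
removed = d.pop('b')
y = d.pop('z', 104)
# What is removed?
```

After line 1: d = {'a': 23, 'b': 16, 'c': 39}
After line 2 (pop 'b' returns 16): d = {'a': 23, 'c': 39}, removed = 16
After line 3 (pop 'z' missing, returns default 104): d = {'a': 23, 'c': 39}, y = 104

16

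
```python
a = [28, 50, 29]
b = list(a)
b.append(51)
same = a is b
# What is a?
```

After line 1: a = [28, 50, 29]
After line 2 (b = list(a) is a shallow copy, new object): a = [28, 50, 29], b = [28, 50, 29]
After line 3 (append only mutates b): a = [28, 50, 29], b = [28, 50, 29, 51]
After line 4 (same = a is b; different objects -> False): same = False

[28, 50, 29]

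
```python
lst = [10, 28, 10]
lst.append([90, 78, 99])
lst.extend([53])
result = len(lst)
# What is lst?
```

After line 1: lst = [10, 28, 10]
After line 2 (append adds [90, 78, 99] as single element): lst = [10, 28, 10, [90, 78, 99]]
After line 3 (extend unpacks [53], adds 53): lst = [10, 28, 10, [90, 78, 99], 53]
After line 4: result = len(lst) = 5

[10, 28, 10, [90, 78, 99], 53]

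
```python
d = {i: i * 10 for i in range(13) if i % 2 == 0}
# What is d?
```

{0: 0, 2: 20, 4: 40, 6: 60, 8: 80, 10: 100, 12: 120}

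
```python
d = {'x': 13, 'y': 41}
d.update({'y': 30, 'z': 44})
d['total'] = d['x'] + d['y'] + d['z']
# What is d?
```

After line 1: d = {'x': 13, 'y': 41}
After line 2 (y overwritten, z added): d = {'x': 13, 'y': 30, 'z': 44}
After line 3 (total = 13 + 30 + 44 = 87): d = {'x': 13, 'y': 30, 'z': 44, 'total': 87}

{'x': 13, 'y': 30, 'z': 44, 'total': 87}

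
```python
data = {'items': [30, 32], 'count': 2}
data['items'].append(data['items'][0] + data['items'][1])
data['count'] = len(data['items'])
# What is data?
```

After line 1: data = {'items': [30, 32], 'count': 2}
After line 2 (append 30 + 32 = 62): data = {'items': [30, 32, 62], 'count': 2}
After line 3 (count = len(items) = 3): data = {'items': [30, 32, 62], 'count': 3}

{'items': [30, 32, 62], 'count': 3}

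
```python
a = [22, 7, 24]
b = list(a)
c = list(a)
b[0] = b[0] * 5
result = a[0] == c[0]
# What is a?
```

After line 1: a = [22, 7, 24]
After line 2 (b = list(a), copy): a = [22, 7, 24], b = [22, 7, 24]
After line 3 (c = list(a) is a copy, new object): c = [22, 7, 24]
After line 4 (b[0] = 22 * 5 = 110; only b mutates (copy)): a = [22, 7, 24], b = [110, 7, 24], c = [22, 7, 24]
After line 5 (a[0] = 22, c[0] = 22; result = True)

[22, 7, 24]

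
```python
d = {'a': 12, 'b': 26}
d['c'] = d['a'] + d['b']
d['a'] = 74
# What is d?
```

After line 1: d = {'a': 12, 'b': 26}
After line 2 (d['c'] = 12 + 26): d = {'a': 12, 'b': 26, 'c': 38}
After line 3: d = {'a': 74, 'b': 26, 'c': 38}

{'a': 74, 'b': 26, 'c': 38}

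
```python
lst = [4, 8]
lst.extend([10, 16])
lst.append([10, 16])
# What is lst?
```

After line 1: lst = [4, 8]
After line 2 (extend unpacks [10, 16]): lst = [4, 8, 10, 16]
After line 3 (append adds [10, 16] as single element): lst = [4, 8, 10, 16, [10, 16]]

[4, 8, 10, 16, [10, 16]]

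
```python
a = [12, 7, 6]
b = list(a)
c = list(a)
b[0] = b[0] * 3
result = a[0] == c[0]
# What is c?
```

After line 1: a = [12, 7, 6]
After line 2 (b = list(a), copy): a = [12, 7, 6], b = [12, 7, 6]
After line 3 (c = list(a) is a copy, new object): c = [12, 7, 6]
After line 4 (b[0] = 12 * 3 = 36; only b mutates (copy)): a = [12, 7, 6], b = [36, 7, 6], c = [12, 7, 6]
After line 5 (a[0] = 12, c[0] = 12; result = True)

[12, 7, 6]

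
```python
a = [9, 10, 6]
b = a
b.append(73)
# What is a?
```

After line 1: a = [9, 10, 6]
After line 2 (b = a is an alias, same object): a = [9, 10, 6], b = [9, 10, 6]
After line 3 (b.append mutates the shared list): a = [9, 10, 6, 73], b = [9, 10, 6, 73]

[9, 10, 6, 73]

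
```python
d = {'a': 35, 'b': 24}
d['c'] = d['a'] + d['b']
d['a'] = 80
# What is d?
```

After line 1: d = {'a': 35, 'b': 24}
After line 2 (d['c'] = 35 + 24): d = {'a': 35, 'b': 24, 'c': 59}
After line 3: d = {'a': 80, 'b': 24, 'c': 59}

{'a': 80, 'b': 24, 'c': 59}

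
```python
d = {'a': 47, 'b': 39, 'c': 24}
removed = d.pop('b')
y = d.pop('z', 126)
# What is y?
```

After line 1: d = {'a': 47, 'b': 39, 'c': 24}
After line 2 (pop 'b' returns 39): d = {'a': 47, 'c': 24}, removed = 39
After line 3 (pop 'z' missing, returns default 126): d = {'a': 47, 'c': 24}, y = 126

126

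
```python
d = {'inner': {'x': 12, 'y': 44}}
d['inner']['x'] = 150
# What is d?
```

After line 1: d = {'inner': {'x': 12, 'y': 44}}
After line 2 (inner x overwritten): d = {'inner': {'x': 150, 'y': 44}}

{'inner': {'x': 150, 'y': 44}}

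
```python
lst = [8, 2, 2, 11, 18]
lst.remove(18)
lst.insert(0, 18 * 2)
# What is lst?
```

After line 1: lst = [8, 2, 2, 11, 18]
After line 2 (remove first 18): lst = [8, 2, 2, 11]
After line 3 (insert 36 at index 0): lst = [36, 8, 2, 2, 11]

[36, 8, 2, 2, 11]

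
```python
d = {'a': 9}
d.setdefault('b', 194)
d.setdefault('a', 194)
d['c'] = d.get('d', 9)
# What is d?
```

After line 1: d = {'a': 9}
After line 2 (setdefault adds 'b'=194): d = {'a': 9, 'b': 194}
After line 3 (setdefault 'a' no-op, already exists): d = {'a': 9, 'b': 194}
After line 4 (get('d', 9) returns default since 'd' not in d): d = {'a': 9, 'b': 194, 'c': 9}

{'a': 9, 'b': 194, 'c': 9}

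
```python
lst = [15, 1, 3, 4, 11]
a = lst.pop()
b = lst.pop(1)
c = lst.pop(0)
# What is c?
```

After line 1: lst = [15, 1, 3, 4, 11]
After line 2 (pop() -> a = 11): lst = [15, 1, 3, 4]
After line 3 (pop(1) -> b = 1): lst = [15, 3, 4]
After line 4 (pop(0) -> c = 15): lst = [3, 4]

15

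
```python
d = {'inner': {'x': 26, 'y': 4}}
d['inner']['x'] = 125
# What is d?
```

After line 1: d = {'inner': {'x': 26, 'y': 4}}
After line 2 (inner x overwritten): d = {'inner': {'x': 125, 'y': 4}}

{'inner': {'x': 125, 'y': 4}}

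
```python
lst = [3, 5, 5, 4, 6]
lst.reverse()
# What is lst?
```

[6, 4, 5, 5, 3]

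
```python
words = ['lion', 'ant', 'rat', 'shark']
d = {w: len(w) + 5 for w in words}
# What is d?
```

{'lion': 9, 'ant': 8, 'rat': 8, 'shark': 10}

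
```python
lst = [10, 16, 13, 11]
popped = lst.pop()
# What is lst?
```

[10, 16, 13]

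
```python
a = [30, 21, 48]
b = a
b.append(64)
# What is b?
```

After line 1: a = [30, 21, 48]
After line 2 (b = a is an alias, same object): a = [30, 21, 48], b = [30, 21, 48]
After line 3 (b.append mutates the shared list): a = [30, 21, 48, 64], b = [30, 21, 48, 64]

[30, 21, 48, 64]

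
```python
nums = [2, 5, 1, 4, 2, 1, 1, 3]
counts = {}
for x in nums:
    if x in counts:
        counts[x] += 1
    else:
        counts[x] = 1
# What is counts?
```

Initial: counts = {}, nums = [2, 5, 1, 4, 2, 1, 1, 3]
See 2: counts = {2: 1}
See 5: counts = {2: 1, 5: 1}
See 1: counts = {2: 1, 5: 1, 1: 1}
See 4: counts = {2: 1, 5: 1, 1: 1, 4: 1}
See 2: counts = {2: 2, 5: 1, 1: 1, 4: 1}
See 1: counts = {2: 2, 5: 1, 1: 2, 4: 1}
See 1: counts = {2: 2, 5: 1, 1: 3, 4: 1}
See 3: counts = {2: 2, 5: 1, 1: 3, 4: 1, 3: 1}

{2: 2, 5: 1, 1: 3, 4: 1, 3: 1}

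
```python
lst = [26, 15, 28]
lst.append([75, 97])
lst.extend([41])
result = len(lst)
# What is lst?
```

After line 1: lst = [26, 15, 28]
After line 2 (append adds [75, 97] as single element): lst = [26, 15, 28, [75, 97]]
After line 3 (extend unpacks [41], adds 41): lst = [26, 15, 28, [75, 97], 41]
After line 4: result = len(lst) = 5

[26, 15, 28, [75, 97], 41]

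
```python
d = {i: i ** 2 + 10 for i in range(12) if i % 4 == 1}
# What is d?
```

{1: 11, 5: 35, 9: 91}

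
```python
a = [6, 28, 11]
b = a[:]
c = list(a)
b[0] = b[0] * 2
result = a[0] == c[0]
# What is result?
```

After line 1: a = [6, 28, 11]
After line 2 (b = a[:], copy): a = [6, 28, 11], b = [6, 28, 11]
After line 3 (c = list(a) is a copy, new object): c = [6, 28, 11]
After line 4 (b[0] = 6 * 2 = 12; only b mutates (copy)): a = [6, 28, 11], b = [12, 28, 11], c = [6, 28, 11]
After line 5 (a[0] = 6, c[0] = 6; result = True)

True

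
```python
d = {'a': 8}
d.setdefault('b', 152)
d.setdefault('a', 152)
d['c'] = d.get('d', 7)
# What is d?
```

After line 1: d = {'a': 8}
After line 2 (setdefault adds 'b'=152): d = {'a': 8, 'b': 152}
After line 3 (setdefault 'a' no-op, already exists): d = {'a': 8, 'b': 152}
After line 4 (get('d', 7) returns default since 'd' not in d): d = {'a': 8, 'b': 152, 'c': 7}

{'a': 8, 'b': 152, 'c': 7}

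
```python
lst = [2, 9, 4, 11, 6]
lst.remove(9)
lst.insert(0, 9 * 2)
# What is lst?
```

After line 1: lst = [2, 9, 4, 11, 6]
After line 2 (remove first 9): lst = [2, 4, 11, 6]
After line 3 (insert 18 at index 0): lst = [18, 2, 4, 11, 6]

[18, 2, 4, 11, 6]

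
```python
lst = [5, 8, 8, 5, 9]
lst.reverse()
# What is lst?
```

[9, 5, 8, 8, 5]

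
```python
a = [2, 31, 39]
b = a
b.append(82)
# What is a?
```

After line 1: a = [2, 31, 39]
After line 2 (b = a is an alias, same object): a = [2, 31, 39], b = [2, 31, 39]
After line 3 (b.append mutates the shared list): a = [2, 31, 39, 82], b = [2, 31, 39, 82]

[2, 31, 39, 82]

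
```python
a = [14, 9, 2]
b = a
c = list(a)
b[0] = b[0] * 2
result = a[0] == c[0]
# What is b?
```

After line 1: a = [14, 9, 2]
After line 2 (b = a, alias): a = [14, 9, 2], b = [14, 9, 2]
After line 3 (c = list(a) is a copy, new object): c = [14, 9, 2]
After line 4 (b[0] = 14 * 2 = 28; mutates shared a/b): a = b = [28, 9, 2], c = [14, 9, 2]
After line 5 (a[0] = 28, c[0] = 14; result = False)

[28, 9, 2]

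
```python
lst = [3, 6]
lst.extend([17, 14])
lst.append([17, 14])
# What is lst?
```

After line 1: lst = [3, 6]
After line 2 (extend unpacks [17, 14]): lst = [3, 6, 17, 14]
After line 3 (append adds [17, 14] as single element): lst = [3, 6, 17, 14, [17, 14]]

[3, 6, 17, 14, [17, 14]]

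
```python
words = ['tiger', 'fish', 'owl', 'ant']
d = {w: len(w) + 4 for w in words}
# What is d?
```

{'tiger': 9, 'fish': 8, 'owl': 7, 'ant': 7}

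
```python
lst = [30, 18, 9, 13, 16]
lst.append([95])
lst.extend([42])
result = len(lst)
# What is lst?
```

After line 1: lst = [30, 18, 9, 13, 16]
After line 2 (append adds [95] as single element): lst = [30, 18, 9, 13, 16, [95]]
After line 3 (extend unpacks [42], adds 42): lst = [30, 18, 9, 13, 16, [95], 42]
After line 4: result = len(lst) = 7

[30, 18, 9, 13, 16, [95], 42]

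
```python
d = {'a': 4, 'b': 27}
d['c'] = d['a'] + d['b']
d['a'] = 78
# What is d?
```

After line 1: d = {'a': 4, 'b': 27}
After line 2 (d['c'] = 4 + 27): d = {'a': 4, 'b': 27, 'c': 31}
After line 3: d = {'a': 78, 'b': 27, 'c': 31}

{'a': 78, 'b': 27, 'c': 31}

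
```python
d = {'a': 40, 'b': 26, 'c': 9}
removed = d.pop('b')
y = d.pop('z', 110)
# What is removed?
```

After line 1: d = {'a': 40, 'b': 26, 'c': 9}
After line 2 (pop 'b' returns 26): d = {'a': 40, 'c': 9}, removed = 26
After line 3 (pop 'z' missing, returns default 110): d = {'a': 40, 'c': 9}, y = 110

26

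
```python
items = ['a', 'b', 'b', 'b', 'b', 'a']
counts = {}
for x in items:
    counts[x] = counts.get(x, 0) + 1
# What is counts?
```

Initial: counts = {}, items = ['a', 'b', 'b', 'b', 'b', 'a']
See 'a': counts = {'a': 1}
See 'b': counts = {'a': 1, 'b': 1}
See 'b': counts = {'a': 1, 'b': 2}
See 'b': counts = {'a': 1, 'b': 3}
See 'b': counts = {'a': 1, 'b': 4}
See 'a': counts = {'a': 2, 'b': 4}

{'a': 2, 'b': 4}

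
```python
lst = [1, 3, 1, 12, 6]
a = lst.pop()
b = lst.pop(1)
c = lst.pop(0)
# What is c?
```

After line 1: lst = [1, 3, 1, 12, 6]
After line 2 (pop() -> a = 6): lst = [1, 3, 1, 12]
After line 3 (pop(1) -> b = 3): lst = [1, 1, 12]
After line 4 (pop(0) -> c = 1): lst = [1, 12]

1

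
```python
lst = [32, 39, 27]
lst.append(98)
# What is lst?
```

[32, 39, 27, 98]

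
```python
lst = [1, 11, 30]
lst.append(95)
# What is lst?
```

[1, 11, 30, 95]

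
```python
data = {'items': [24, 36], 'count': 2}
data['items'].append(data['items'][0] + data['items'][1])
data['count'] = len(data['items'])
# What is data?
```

After line 1: data = {'items': [24, 36], 'count': 2}
After line 2 (append 24 + 36 = 60): data = {'items': [24, 36, 60], 'count': 2}
After line 3 (count = len(items) = 3): data = {'items': [24, 36, 60], 'count': 3}

{'items': [24, 36, 60], 'count': 3}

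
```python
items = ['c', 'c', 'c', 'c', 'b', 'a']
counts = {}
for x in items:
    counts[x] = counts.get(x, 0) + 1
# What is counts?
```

Initial: counts = {}, items = ['c', 'c', 'c', 'c', 'b', 'a']
See 'c': counts = {'c': 1}
See 'c': counts = {'c': 2}
See 'c': counts = {'c': 3}
See 'c': counts = {'c': 4}
See 'b': counts = {'c': 4, 'b': 1}
See 'a': counts = {'c': 4, 'b': 1, 'a': 1}

{'c': 4, 'b': 1, 'a': 1}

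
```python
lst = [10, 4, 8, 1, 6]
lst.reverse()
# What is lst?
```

[6, 1, 8, 4, 10]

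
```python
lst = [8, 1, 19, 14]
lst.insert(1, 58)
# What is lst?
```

[8, 58, 1, 19, 14]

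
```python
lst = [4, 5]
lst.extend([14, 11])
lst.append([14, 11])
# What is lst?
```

After line 1: lst = [4, 5]
After line 2 (extend unpacks [14, 11]): lst = [4, 5, 14, 11]
After line 3 (append adds [14, 11] as single element): lst = [4, 5, 14, 11, [14, 11]]

[4, 5, 14, 11, [14, 11]]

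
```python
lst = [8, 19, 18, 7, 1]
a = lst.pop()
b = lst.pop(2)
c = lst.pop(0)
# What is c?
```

After line 1: lst = [8, 19, 18, 7, 1]
After line 2 (pop() -> a = 1): lst = [8, 19, 18, 7]
After line 3 (pop(2) -> b = 18): lst = [8, 19, 7]
After line 4 (pop(0) -> c = 8): lst = [19, 7]

8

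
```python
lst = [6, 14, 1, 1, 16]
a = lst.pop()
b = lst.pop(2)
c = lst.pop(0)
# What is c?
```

After line 1: lst = [6, 14, 1, 1, 16]
After line 2 (pop() -> a = 16): lst = [6, 14, 1, 1]
After line 3 (pop(2) -> b = 1): lst = [6, 14, 1]
After line 4 (pop(0) -> c = 6): lst = [14, 1]

6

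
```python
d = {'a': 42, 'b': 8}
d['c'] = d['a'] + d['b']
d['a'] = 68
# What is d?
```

After line 1: d = {'a': 42, 'b': 8}
After line 2 (d['c'] = 42 + 8): d = {'a': 42, 'b': 8, 'c': 50}
After line 3: d = {'a': 68, 'b': 8, 'c': 50}

{'a': 68, 'b': 8, 'c': 50}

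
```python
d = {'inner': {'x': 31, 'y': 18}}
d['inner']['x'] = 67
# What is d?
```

After line 1: d = {'inner': {'x': 31, 'y': 18}}
After line 2 (inner x overwritten): d = {'inner': {'x': 67, 'y': 18}}

{'inner': {'x': 67, 'y': 18}}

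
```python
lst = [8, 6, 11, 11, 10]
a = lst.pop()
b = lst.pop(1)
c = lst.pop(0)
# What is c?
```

After line 1: lst = [8, 6, 11, 11, 10]
After line 2 (pop() -> a = 10): lst = [8, 6, 11, 11]
After line 3 (pop(1) -> b = 6): lst = [8, 11, 11]
After line 4 (pop(0) -> c = 8): lst = [11, 11]

8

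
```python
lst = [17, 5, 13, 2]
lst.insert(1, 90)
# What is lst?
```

[17, 90, 5, 13, 2]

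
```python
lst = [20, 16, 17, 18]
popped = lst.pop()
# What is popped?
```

18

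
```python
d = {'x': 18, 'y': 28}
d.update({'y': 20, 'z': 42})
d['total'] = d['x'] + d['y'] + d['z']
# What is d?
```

After line 1: d = {'x': 18, 'y': 28}
After line 2 (y overwritten, z added): d = {'x': 18, 'y': 20, 'z': 42}
After line 3 (total = 18 + 20 + 42 = 80): d = {'x': 18, 'y': 20, 'z': 42, 'total': 80}

{'x': 18, 'y': 20, 'z': 42, 'total': 80}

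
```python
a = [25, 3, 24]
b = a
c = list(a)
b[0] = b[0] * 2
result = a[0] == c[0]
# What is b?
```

After line 1: a = [25, 3, 24]
After line 2 (b = a, alias): a = [25, 3, 24], b = [25, 3, 24]
After line 3 (c = list(a) is a copy, new object): c = [25, 3, 24]
After line 4 (b[0] = 25 * 2 = 50; mutates shared a/b): a = b = [50, 3, 24], c = [25, 3, 24]
After line 5 (a[0] = 50, c[0] = 25; result = False)

[50, 3, 24]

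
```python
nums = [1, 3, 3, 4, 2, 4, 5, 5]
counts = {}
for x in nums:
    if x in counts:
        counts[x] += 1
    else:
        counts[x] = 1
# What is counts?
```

Initial: counts = {}, nums = [1, 3, 3, 4, 2, 4, 5, 5]
See 1: counts = {1: 1}
See 3: counts = {1: 1, 3: 1}
See 3: counts = {1: 1, 3: 2}
See 4: counts = {1: 1, 3: 2, 4: 1}
See 2: counts = {1: 1, 3: 2, 4: 1, 2: 1}
See 4: counts = {1: 1, 3: 2, 4: 2, 2: 1}
See 5: counts = {1: 1, 3: 2, 4: 2, 2: 1, 5: 1}
See 5: counts = {1: 1, 3: 2, 4: 2, 2: 1, 5: 2}

{1: 1, 3: 2, 4: 2, 2: 1, 5: 2}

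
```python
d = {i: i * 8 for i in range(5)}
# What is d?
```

{0: 0, 1: 8, 2: 16, 3: 24, 4: 32}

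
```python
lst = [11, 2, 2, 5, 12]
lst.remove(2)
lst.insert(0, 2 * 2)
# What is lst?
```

After line 1: lst = [11, 2, 2, 5, 12]
After line 2 (remove first 2): lst = [11, 2, 5, 12]
After line 3 (insert 4 at index 0): lst = [4, 11, 2, 5, 12]

[4, 11, 2, 5, 12]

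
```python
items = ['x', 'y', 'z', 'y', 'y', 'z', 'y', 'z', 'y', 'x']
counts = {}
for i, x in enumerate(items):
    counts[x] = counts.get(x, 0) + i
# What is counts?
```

Initial: counts = {}, items = ['x', 'y', 'z', 'y', 'y', 'z', 'y', 'z', 'y', 'x']
i=0, x='x': counts = {'x': 0}
i=1, x='y': counts = {'x': 0, 'y': 1}
i=2, x='z': counts = {'x': 0, 'y': 1, 'z': 2}
i=3, x='y': counts = {'x': 0, 'y': 4, 'z': 2}
i=4, x='y': counts = {'x': 0, 'y': 8, 'z': 2}
i=5, x='z': counts = {'x': 0, 'y': 8, 'z': 7}
i=6, x='y': counts = {'x': 0, 'y': 14, 'z': 7}
i=7, x='z': counts = {'x': 0, 'y': 14, 'z': 14}
i=8, x='y': counts = {'x': 0, 'y': 22, 'z': 14}
i=9, x='x': counts = {'x': 9, 'y': 22, 'z': 14}

{'x': 9, 'y': 22, 'z': 14}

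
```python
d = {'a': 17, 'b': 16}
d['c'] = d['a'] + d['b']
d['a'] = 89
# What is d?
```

After line 1: d = {'a': 17, 'b': 16}
After line 2 (d['c'] = 17 + 16): d = {'a': 17, 'b': 16, 'c': 33}
After line 3: d = {'a': 89, 'b': 16, 'c': 33}

{'a': 89, 'b': 16, 'c': 33}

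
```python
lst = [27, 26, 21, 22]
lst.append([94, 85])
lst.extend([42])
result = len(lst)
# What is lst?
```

After line 1: lst = [27, 26, 21, 22]
After line 2 (append adds [94, 85] as single element): lst = [27, 26, 21, 22, [94, 85]]
After line 3 (extend unpacks [42], adds 42): lst = [27, 26, 21, 22, [94, 85], 42]
After line 4: result = len(lst) = 6

[27, 26, 21, 22, [94, 85], 42]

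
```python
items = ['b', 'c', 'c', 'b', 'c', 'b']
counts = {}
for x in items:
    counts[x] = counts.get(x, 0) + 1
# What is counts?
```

Initial: counts = {}, items = ['b', 'c', 'c', 'b', 'c', 'b']
See 'b': counts = {'b': 1}
See 'c': counts = {'b': 1, 'c': 1}
See 'c': counts = {'b': 1, 'c': 2}
See 'b': counts = {'b': 2, 'c': 2}
See 'c': counts = {'b': 2, 'c': 3}
See 'b': counts = {'b': 3, 'c': 3}

{'b': 3, 'c': 3}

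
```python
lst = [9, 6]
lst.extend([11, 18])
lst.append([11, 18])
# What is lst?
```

After line 1: lst = [9, 6]
After line 2 (extend unpacks [11, 18]): lst = [9, 6, 11, 18]
After line 3 (append adds [11, 18] as single element): lst = [9, 6, 11, 18, [11, 18]]

[9, 6, 11, 18, [11, 18]]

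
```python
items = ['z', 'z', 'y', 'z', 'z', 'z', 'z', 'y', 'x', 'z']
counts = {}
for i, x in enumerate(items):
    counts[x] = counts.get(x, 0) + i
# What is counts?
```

Initial: counts = {}, items = ['z', 'z', 'y', 'z', 'z', 'z', 'z', 'y', 'x', 'z']
i=0, x='z': counts = {'z': 0}
i=1, x='z': counts = {'z': 1}
i=2, x='y': counts = {'z': 1, 'y': 2}
i=3, x='z': counts = {'z': 4, 'y': 2}
i=4, x='z': counts = {'z': 8, 'y': 2}
i=5, x='z': counts = {'z': 13, 'y': 2}
i=6, x='z': counts = {'z': 19, 'y': 2}
i=7, x='y': counts = {'z': 19, 'y': 9}
i=8, x='x': counts = {'z': 19, 'y': 9, 'x': 8}
i=9, x='z': counts = {'z': 28, 'y': 9, 'x': 8}

{'z': 28, 'y': 9, 'x': 8}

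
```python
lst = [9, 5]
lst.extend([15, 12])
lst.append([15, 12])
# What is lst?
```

After line 1: lst = [9, 5]
After line 2 (extend unpacks [15, 12]): lst = [9, 5, 15, 12]
After line 3 (append adds [15, 12] as single element): lst = [9, 5, 15, 12, [15, 12]]

[9, 5, 15, 12, [15, 12]]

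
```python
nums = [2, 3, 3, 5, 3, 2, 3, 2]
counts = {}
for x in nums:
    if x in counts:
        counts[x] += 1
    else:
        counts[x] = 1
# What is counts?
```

Initial: counts = {}, nums = [2, 3, 3, 5, 3, 2, 3, 2]
See 2: counts = {2: 1}
See 3: counts = {2: 1, 3: 1}
See 3: counts = {2: 1, 3: 2}
See 5: counts = {2: 1, 3: 2, 5: 1}
See 3: counts = {2: 1, 3: 3, 5: 1}
See 2: counts = {2: 2, 3: 3, 5: 1}
See 3: counts = {2: 2, 3: 4, 5: 1}
See 2: counts = {2: 3, 3: 4, 5: 1}

{2: 3, 3: 4, 5: 1}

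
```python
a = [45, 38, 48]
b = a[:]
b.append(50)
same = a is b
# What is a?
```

After line 1: a = [45, 38, 48]
After line 2 (b = a[:] is a shallow copy, new object): a = [45, 38, 48], b = [45, 38, 48]
After line 3 (append only mutates b): a = [45, 38, 48], b = [45, 38, 48, 50]
After line 4 (same = a is b; different objects -> False): same = False

[45, 38, 48]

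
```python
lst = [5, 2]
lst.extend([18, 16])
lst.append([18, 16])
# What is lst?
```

After line 1: lst = [5, 2]
After line 2 (extend unpacks [18, 16]): lst = [5, 2, 18, 16]
After line 3 (append adds [18, 16] as single element): lst = [5, 2, 18, 16, [18, 16]]

[5, 2, 18, 16, [18, 16]]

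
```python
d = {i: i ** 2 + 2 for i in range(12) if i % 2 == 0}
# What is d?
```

{0: 2, 2: 6, 4: 18, 6: 38, 8: 66, 10: 102}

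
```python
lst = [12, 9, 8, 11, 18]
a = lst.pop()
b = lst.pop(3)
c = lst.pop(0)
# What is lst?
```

After line 1: lst = [12, 9, 8, 11, 18]
After line 2 (pop() -> a = 18): lst = [12, 9, 8, 11]
After line 3 (pop(3) -> b = 11): lst = [12, 9, 8]
After line 4 (pop(0) -> c = 12): lst = [9, 8]

[9, 8]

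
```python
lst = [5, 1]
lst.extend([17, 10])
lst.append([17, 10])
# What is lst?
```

After line 1: lst = [5, 1]
After line 2 (extend unpacks [17, 10]): lst = [5, 1, 17, 10]
After line 3 (append adds [17, 10] as single element): lst = [5, 1, 17, 10, [17, 10]]

[5, 1, 17, 10, [17, 10]]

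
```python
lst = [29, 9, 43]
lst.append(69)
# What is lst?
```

[29, 9, 43, 69]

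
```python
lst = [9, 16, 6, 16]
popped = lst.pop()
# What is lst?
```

[9, 16, 6]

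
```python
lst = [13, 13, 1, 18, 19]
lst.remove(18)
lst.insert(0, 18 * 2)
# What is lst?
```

After line 1: lst = [13, 13, 1, 18, 19]
After line 2 (remove first 18): lst = [13, 13, 1, 19]
After line 3 (insert 36 at index 0): lst = [36, 13, 13, 1, 19]

[36, 13, 13, 1, 19]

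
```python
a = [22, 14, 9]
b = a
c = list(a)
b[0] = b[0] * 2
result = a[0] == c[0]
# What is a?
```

After line 1: a = [22, 14, 9]
After line 2 (b = a, alias): a = [22, 14, 9], b = [22, 14, 9]
After line 3 (c = list(a) is a copy, new object): c = [22, 14, 9]
After line 4 (b[0] = 22 * 2 = 44; mutates shared a/b): a = b = [44, 14, 9], c = [22, 14, 9]
After line 5 (a[0] = 44, c[0] = 22; result = False)

[44, 14, 9]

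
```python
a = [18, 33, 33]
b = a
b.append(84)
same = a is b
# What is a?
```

After line 1: a = [18, 33, 33]
After line 2 (b = a is an alias, same object): a = [18, 33, 33], b = [18, 33, 33]
After line 3 (b.append mutates the shared list): a = [18, 33, 33, 84], b = [18, 33, 33, 84]
After line 4 (same = a is b; same object -> True): same = True

[18, 33, 33, 84]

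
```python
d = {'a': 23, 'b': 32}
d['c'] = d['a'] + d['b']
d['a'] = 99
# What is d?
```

After line 1: d = {'a': 23, 'b': 32}
After line 2 (d['c'] = 23 + 32): d = {'a': 23, 'b': 32, 'c': 55}
After line 3: d = {'a': 99, 'b': 32, 'c': 55}

{'a': 99, 'b': 32, 'c': 55}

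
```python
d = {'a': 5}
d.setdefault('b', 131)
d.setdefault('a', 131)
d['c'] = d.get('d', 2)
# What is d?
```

After line 1: d = {'a': 5}
After line 2 (setdefault adds 'b'=131): d = {'a': 5, 'b': 131}
After line 3 (setdefault 'a' no-op, already exists): d = {'a': 5, 'b': 131}
After line 4 (get('d', 2) returns default since 'd' not in d): d = {'a': 5, 'b': 131, 'c': 2}

{'a': 5, 'b': 131, 'c': 2}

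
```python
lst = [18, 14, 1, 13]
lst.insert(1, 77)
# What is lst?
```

[18, 77, 14, 1, 13]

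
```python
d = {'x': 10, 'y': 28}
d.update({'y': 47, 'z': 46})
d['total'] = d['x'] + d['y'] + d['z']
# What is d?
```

After line 1: d = {'x': 10, 'y': 28}
After line 2 (y overwritten, z added): d = {'x': 10, 'y': 47, 'z': 46}
After line 3 (total = 10 + 47 + 46 = 103): d = {'x': 10, 'y': 47, 'z': 46, 'total': 103}

{'x': 10, 'y': 47, 'z': 46, 'total': 103}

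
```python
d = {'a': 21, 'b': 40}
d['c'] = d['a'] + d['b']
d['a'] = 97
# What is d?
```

After line 1: d = {'a': 21, 'b': 40}
After line 2 (d['c'] = 21 + 40): d = {'a': 21, 'b': 40, 'c': 61}
After line 3: d = {'a': 97, 'b': 40, 'c': 61}

{'a': 97, 'b': 40, 'c': 61}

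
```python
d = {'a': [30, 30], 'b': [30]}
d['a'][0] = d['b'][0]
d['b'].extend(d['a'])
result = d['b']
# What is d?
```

After line 1: d = {'a': [30, 30], 'b': [30]}
After line 2 (a[0] = b[0] = 30): d = {'a': [30, 30], 'b': [30]}
After line 3 (b.extend(a) appends [30, 30]): d = {'a': [30, 30], 'b': [30, 30, 30]}
After line 4: result = d['b'] = [30, 30, 30]

{'a': [30, 30], 'b': [30, 30, 30]}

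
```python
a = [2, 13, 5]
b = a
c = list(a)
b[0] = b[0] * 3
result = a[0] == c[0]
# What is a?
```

After line 1: a = [2, 13, 5]
After line 2 (b = a, alias): a = [2, 13, 5], b = [2, 13, 5]
After line 3 (c = list(a) is a copy, new object): c = [2, 13, 5]
After line 4 (b[0] = 2 * 3 = 6; mutates shared a/b): a = b = [6, 13, 5], c = [2, 13, 5]
After line 5 (a[0] = 6, c[0] = 2; result = False)

[6, 13, 5]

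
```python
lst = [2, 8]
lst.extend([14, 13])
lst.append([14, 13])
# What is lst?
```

After line 1: lst = [2, 8]
After line 2 (extend unpacks [14, 13]): lst = [2, 8, 14, 13]
After line 3 (append adds [14, 13] as single element): lst = [2, 8, 14, 13, [14, 13]]

[2, 8, 14, 13, [14, 13]]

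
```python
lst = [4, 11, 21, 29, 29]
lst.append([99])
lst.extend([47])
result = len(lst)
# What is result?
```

After line 1: lst = [4, 11, 21, 29, 29]
After line 2 (append adds [99] as single element): lst = [4, 11, 21, 29, 29, [99]]
After line 3 (extend unpacks [47], adds 47): lst = [4, 11, 21, 29, 29, [99], 47]
After line 4: result = len(lst) = 7

7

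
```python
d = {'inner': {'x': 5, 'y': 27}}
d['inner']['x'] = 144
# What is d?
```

After line 1: d = {'inner': {'x': 5, 'y': 27}}
After line 2 (inner x overwritten): d = {'inner': {'x': 144, 'y': 27}}

{'inner': {'x': 144, 'y': 27}}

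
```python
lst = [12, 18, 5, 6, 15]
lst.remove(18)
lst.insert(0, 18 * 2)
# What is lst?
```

After line 1: lst = [12, 18, 5, 6, 15]
After line 2 (remove first 18): lst = [12, 5, 6, 15]
After line 3 (insert 36 at index 0): lst = [36, 12, 5, 6, 15]

[36, 12, 5, 6, 15]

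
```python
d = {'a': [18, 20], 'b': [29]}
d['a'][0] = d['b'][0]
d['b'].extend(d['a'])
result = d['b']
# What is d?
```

After line 1: d = {'a': [18, 20], 'b': [29]}
After line 2 (a[0] = b[0] = 29): d = {'a': [29, 20], 'b': [29]}
After line 3 (b.extend(a) appends [29, 20]): d = {'a': [29, 20], 'b': [29, 29, 20]}
After line 4: result = d['b'] = [29, 29, 20]

{'a': [29, 20], 'b': [29, 29, 20]}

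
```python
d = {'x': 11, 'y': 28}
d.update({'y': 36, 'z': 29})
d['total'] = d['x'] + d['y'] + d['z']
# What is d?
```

After line 1: d = {'x': 11, 'y': 28}
After line 2 (y overwritten, z added): d = {'x': 11, 'y': 36, 'z': 29}
After line 3 (total = 11 + 36 + 29 = 76): d = {'x': 11, 'y': 36, 'z': 29, 'total': 76}

{'x': 11, 'y': 36, 'z': 29, 'total': 76}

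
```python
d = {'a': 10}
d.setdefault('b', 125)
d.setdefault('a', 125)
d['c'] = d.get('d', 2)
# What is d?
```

After line 1: d = {'a': 10}
After line 2 (setdefault adds 'b'=125): d = {'a': 10, 'b': 125}
After line 3 (setdefault 'a' no-op, already exists): d = {'a': 10, 'b': 125}
After line 4 (get('d', 2) returns default since 'd' not in d): d = {'a': 10, 'b': 125, 'c': 2}

{'a': 10, 'b': 125, 'c': 2}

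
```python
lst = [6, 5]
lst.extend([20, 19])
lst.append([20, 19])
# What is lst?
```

After line 1: lst = [6, 5]
After line 2 (extend unpacks [20, 19]): lst = [6, 5, 20, 19]
After line 3 (append adds [20, 19] as single element): lst = [6, 5, 20, 19, [20, 19]]

[6, 5, 20, 19, [20, 19]]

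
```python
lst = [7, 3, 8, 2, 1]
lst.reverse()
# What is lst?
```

[1, 2, 8, 3, 7]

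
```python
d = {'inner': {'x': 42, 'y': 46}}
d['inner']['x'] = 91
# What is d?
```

After line 1: d = {'inner': {'x': 42, 'y': 46}}
After line 2 (inner x overwritten): d = {'inner': {'x': 91, 'y': 46}}

{'inner': {'x': 91, 'y': 46}}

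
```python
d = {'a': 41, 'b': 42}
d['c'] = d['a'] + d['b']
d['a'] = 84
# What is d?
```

After line 1: d = {'a': 41, 'b': 42}
After line 2 (d['c'] = 41 + 42): d = {'a': 41, 'b': 42, 'c': 83}
After line 3: d = {'a': 84, 'b': 42, 'c': 83}

{'a': 84, 'b': 42, 'c': 83}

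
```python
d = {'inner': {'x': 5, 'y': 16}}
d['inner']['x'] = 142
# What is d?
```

After line 1: d = {'inner': {'x': 5, 'y': 16}}
After line 2 (inner x overwritten): d = {'inner': {'x': 142, 'y': 16}}

{'inner': {'x': 142, 'y': 16}}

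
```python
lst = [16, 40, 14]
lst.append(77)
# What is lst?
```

[16, 40, 14, 77]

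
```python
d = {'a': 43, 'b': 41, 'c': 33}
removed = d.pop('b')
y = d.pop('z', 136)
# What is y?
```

After line 1: d = {'a': 43, 'b': 41, 'c': 33}
After line 2 (pop 'b' returns 41): d = {'a': 43, 'c': 33}, removed = 41
After line 3 (pop 'z' missing, returns default 136): d = {'a': 43, 'c': 33}, y = 136

136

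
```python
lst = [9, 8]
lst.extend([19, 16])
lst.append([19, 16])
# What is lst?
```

After line 1: lst = [9, 8]
After line 2 (extend unpacks [19, 16]): lst = [9, 8, 19, 16]
After line 3 (append adds [19, 16] as single element): lst = [9, 8, 19, 16, [19, 16]]

[9, 8, 19, 16, [19, 16]]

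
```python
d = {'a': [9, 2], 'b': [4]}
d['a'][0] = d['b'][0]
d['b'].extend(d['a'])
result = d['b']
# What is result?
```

After line 1: d = {'a': [9, 2], 'b': [4]}
After line 2 (a[0] = b[0] = 4): d = {'a': [4, 2], 'b': [4]}
After line 3 (b.extend(a) appends [4, 2]): d = {'a': [4, 2], 'b': [4, 4, 2]}
After line 4: result = d['b'] = [4, 4, 2]

[4, 4, 2]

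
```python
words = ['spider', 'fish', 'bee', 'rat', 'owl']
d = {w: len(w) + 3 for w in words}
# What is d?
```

{'spider': 9, 'fish': 7, 'bee': 6, 'rat': 6, 'owl': 6}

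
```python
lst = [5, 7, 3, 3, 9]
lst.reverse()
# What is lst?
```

[9, 3, 3, 7, 5]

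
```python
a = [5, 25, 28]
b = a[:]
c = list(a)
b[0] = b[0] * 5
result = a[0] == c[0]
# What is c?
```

After line 1: a = [5, 25, 28]
After line 2 (b = a[:], copy): a = [5, 25, 28], b = [5, 25, 28]
After line 3 (c = list(a) is a copy, new object): c = [5, 25, 28]
After line 4 (b[0] = 5 * 5 = 25; only b mutates (copy)): a = [5, 25, 28], b = [25, 25, 28], c = [5, 25, 28]
After line 5 (a[0] = 5, c[0] = 5; result = True)

[5, 25, 28]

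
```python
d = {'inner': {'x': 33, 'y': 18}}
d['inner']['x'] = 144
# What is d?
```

After line 1: d = {'inner': {'x': 33, 'y': 18}}
After line 2 (inner x overwritten): d = {'inner': {'x': 144, 'y': 18}}

{'inner': {'x': 144, 'y': 18}}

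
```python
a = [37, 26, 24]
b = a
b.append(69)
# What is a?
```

After line 1: a = [37, 26, 24]
After line 2 (b = a is an alias, same object): a = [37, 26, 24], b = [37, 26, 24]
After line 3 (b.append mutates the shared list): a = [37, 26, 24, 69], b = [37, 26, 24, 69]

[37, 26, 24, 69]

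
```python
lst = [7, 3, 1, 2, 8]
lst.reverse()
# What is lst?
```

[8, 2, 1, 3, 7]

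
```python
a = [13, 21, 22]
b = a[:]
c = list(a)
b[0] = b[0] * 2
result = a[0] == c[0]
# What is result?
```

After line 1: a = [13, 21, 22]
After line 2 (b = a[:], copy): a = [13, 21, 22], b = [13, 21, 22]
After line 3 (c = list(a) is a copy, new object): c = [13, 21, 22]
After line 4 (b[0] = 13 * 2 = 26; only b mutates (copy)): a = [13, 21, 22], b = [26, 21, 22], c = [13, 21, 22]
After line 5 (a[0] = 13, c[0] = 13; result = True)

True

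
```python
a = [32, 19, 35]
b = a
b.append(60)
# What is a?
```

After line 1: a = [32, 19, 35]
After line 2 (b = a is an alias, same object): a = [32, 19, 35], b = [32, 19, 35]
After line 3 (b.append mutates the shared list): a = [32, 19, 35, 60], b = [32, 19, 35, 60]

[32, 19, 35, 60]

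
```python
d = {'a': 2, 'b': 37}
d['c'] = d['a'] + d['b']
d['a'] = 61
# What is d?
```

After line 1: d = {'a': 2, 'b': 37}
After line 2 (d['c'] = 2 + 37): d = {'a': 2, 'b': 37, 'c': 39}
After line 3: d = {'a': 61, 'b': 37, 'c': 39}

{'a': 61, 'b': 37, 'c': 39}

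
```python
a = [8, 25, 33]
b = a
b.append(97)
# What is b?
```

After line 1: a = [8, 25, 33]
After line 2 (b = a is an alias, same object): a = [8, 25, 33], b = [8, 25, 33]
After line 3 (b.append mutates the shared list): a = [8, 25, 33, 97], b = [8, 25, 33, 97]

[8, 25, 33, 97]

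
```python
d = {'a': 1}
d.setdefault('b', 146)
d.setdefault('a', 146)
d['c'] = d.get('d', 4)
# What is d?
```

After line 1: d = {'a': 1}
After line 2 (setdefault adds 'b'=146): d = {'a': 1, 'b': 146}
After line 3 (setdefault 'a' no-op, already exists): d = {'a': 1, 'b': 146}
After line 4 (get('d', 4) returns default since 'd' not in d): d = {'a': 1, 'b': 146, 'c': 4}

{'a': 1, 'b': 146, 'c': 4}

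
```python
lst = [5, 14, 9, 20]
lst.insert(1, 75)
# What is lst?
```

[5, 75, 14, 9, 20]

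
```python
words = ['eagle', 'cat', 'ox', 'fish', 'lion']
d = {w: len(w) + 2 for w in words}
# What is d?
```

{'eagle': 7, 'cat': 5, 'ox': 4, 'fish': 6, 'lion': 6}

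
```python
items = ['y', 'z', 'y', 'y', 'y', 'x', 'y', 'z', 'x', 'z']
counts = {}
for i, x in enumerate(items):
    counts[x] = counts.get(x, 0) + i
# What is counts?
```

Initial: counts = {}, items = ['y', 'z', 'y', 'y', 'y', 'x', 'y', 'z', 'x', 'z']
i=0, x='y': counts = {'y': 0}
i=1, x='z': counts = {'y': 0, 'z': 1}
i=2, x='y': counts = {'y': 2, 'z': 1}
i=3, x='y': counts = {'y': 5, 'z': 1}
i=4, x='y': counts = {'y': 9, 'z': 1}
i=5, x='x': counts = {'y': 9, 'z': 1, 'x': 5}
i=6, x='y': counts = {'y': 15, 'z': 1, 'x': 5}
i=7, x='z': counts = {'y': 15, 'z': 8, 'x': 5}
i=8, x='x': counts = {'y': 15, 'z': 8, 'x': 13}
i=9, x='z': counts = {'y': 15, 'z': 17, 'x': 13}

{'y': 15, 'z': 17, 'x': 13}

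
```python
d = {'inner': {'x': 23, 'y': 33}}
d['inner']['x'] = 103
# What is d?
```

After line 1: d = {'inner': {'x': 23, 'y': 33}}
After line 2 (inner x overwritten): d = {'inner': {'x': 103, 'y': 33}}

{'inner': {'x': 103, 'y': 33}}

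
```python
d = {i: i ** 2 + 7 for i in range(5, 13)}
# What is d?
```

{5: 32, 6: 43, 7: 56, 8: 71, 9: 88, 10: 107, 11: 128, 12: 151}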